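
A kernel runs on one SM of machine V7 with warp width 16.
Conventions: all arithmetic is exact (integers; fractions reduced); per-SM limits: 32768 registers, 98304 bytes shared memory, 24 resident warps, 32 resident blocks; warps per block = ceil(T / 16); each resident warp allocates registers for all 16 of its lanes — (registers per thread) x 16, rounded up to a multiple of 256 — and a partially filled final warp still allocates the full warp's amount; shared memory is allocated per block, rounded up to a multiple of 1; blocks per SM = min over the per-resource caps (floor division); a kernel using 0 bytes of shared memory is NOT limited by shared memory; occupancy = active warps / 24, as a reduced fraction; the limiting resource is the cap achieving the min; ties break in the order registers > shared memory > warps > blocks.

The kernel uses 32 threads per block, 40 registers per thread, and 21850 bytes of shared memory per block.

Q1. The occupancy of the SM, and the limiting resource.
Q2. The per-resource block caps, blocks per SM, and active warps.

Answer: occupancy 1/3, limited by shared memory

registers: 21 blocks
shared memory: 4 blocks
warps: 12 blocks
blocks: 32 blocks

Answer: 4 blocks, 8 active warps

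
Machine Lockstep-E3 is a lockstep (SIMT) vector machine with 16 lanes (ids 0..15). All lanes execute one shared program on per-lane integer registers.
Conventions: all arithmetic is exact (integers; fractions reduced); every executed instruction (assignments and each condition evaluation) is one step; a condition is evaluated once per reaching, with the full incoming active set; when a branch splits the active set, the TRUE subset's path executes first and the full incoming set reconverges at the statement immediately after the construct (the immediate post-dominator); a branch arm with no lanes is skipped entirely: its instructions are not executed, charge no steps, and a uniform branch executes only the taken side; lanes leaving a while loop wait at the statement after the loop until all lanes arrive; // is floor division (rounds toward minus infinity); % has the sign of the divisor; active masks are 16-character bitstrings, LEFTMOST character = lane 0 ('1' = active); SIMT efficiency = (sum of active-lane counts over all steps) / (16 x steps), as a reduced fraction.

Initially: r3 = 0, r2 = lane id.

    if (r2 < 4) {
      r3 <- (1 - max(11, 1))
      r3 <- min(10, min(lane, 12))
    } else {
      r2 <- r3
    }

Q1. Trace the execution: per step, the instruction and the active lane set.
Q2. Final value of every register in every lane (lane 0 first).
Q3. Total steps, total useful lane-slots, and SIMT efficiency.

step 0: eval (r2 < 4)                1111111111111111
step 1: r3 <- (1 - max(11, 1))       1111000000000000
step 2: r3 <- min(10, min(lane, 12)) 1111000000000000
step 3: r2 <- r3                     0000111111111111

Answer: 4 steps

r3: 0,1,2,3,0,0,0,0,0,0,0,0,0,0,0,0
r2: 0,1,2,3,0,0,0,0,0,0,0,0,0,0,0,0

steps = 4; useful = 36; efficiency = 36/64 = 9/16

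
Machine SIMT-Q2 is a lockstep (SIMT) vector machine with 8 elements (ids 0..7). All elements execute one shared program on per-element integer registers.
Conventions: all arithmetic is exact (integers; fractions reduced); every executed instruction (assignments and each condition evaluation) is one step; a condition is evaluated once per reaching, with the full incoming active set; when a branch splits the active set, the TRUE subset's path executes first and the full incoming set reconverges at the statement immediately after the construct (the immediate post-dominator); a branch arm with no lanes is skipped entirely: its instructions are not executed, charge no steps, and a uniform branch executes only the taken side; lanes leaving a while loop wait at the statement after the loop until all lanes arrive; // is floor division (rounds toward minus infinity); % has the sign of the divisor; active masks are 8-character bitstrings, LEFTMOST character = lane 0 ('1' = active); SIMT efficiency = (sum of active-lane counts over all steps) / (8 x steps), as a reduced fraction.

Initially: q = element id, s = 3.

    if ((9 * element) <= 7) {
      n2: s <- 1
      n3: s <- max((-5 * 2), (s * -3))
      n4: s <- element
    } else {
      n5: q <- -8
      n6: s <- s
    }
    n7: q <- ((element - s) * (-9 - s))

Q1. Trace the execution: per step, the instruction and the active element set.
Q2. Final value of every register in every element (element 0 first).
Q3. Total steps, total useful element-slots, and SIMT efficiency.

step 0: eval ((9 * element) <= 7)    11111111
step 1: s <- 1                       10000000
step 2: s <- max((-5 * 2), (s * -3)) 10000000
step 3: s <- element                 10000000
step 4: q <- -8                      01111111
step 5: s <- s                       01111111
step 6: q <- ((element - s) * (-9 - s)) 11111111

Answer: 7 steps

q: 0,24,12,0,-12,-24,-36,-48
s: 0,3,3,3,3,3,3,3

steps = 7; useful = 33; efficiency = 33/56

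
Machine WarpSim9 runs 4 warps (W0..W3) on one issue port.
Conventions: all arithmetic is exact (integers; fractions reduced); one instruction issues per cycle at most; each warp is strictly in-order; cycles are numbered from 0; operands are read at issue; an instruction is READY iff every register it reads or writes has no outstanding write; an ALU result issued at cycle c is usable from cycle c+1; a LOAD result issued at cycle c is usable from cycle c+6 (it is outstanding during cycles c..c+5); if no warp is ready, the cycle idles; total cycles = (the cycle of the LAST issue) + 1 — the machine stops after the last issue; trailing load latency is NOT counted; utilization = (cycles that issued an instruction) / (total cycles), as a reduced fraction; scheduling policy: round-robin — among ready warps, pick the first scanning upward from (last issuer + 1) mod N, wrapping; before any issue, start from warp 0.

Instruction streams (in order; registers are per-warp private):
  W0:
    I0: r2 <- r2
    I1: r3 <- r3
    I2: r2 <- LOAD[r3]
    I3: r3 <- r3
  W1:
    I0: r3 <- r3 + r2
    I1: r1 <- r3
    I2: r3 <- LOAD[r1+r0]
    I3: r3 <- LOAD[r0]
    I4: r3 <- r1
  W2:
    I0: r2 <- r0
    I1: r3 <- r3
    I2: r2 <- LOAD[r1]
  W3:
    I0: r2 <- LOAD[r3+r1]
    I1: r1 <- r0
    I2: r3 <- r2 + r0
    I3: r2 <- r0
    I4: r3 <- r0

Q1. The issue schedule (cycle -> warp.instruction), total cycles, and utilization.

cycle 0: W0.I0
cycle 1: W1.I0
cycle 2: W2.I0
cycle 3: W3.I0
cycle 4: W0.I1
cycle 5: W1.I1
cycle 6: W2.I1
cycle 7: W3.I1
cycle 8: W0.I2
cycle 9: W1.I2
cycle 10: W2.I2
cycle 11: W3.I2
cycle 12: W0.I3
cycle 13: W3.I3
cycle 14: W3.I4
cycle 15: W1.I3
cycle 16: idle
cycle 17: idle
cycle 18: idle
cycle 19: idle
cycle 20: idle
cycle 21: W1.I4

Answer: 22 cycles, utilization 17/22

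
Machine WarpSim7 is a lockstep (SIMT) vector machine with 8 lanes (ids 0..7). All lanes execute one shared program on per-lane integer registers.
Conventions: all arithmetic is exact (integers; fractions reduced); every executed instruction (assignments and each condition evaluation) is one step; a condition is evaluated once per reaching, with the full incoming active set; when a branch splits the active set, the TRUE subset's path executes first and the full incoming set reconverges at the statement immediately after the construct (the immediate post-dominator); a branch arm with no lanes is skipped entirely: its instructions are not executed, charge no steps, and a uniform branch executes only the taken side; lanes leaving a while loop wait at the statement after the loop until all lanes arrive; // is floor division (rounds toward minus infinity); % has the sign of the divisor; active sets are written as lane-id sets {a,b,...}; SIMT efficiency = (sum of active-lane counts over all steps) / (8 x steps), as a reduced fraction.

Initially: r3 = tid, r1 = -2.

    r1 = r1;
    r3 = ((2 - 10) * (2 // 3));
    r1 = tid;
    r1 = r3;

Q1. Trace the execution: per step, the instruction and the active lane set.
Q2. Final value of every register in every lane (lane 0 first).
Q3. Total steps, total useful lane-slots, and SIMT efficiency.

step 0: r1 <- r1                     {0,1,2,3,4,5,6,7}
step 1: r3 <- ((2 - 10) * (2 // 3))  {0,1,2,3,4,5,6,7}
step 2: r1 <- tid                    {0,1,2,3,4,5,6,7}
step 3: r1 <- r3                     {0,1,2,3,4,5,6,7}

Answer: 4 steps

r3: 0,0,0,0,0,0,0,0
r1: 0,0,0,0,0,0,0,0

steps = 4; useful = 32; efficiency = 32/32 = 1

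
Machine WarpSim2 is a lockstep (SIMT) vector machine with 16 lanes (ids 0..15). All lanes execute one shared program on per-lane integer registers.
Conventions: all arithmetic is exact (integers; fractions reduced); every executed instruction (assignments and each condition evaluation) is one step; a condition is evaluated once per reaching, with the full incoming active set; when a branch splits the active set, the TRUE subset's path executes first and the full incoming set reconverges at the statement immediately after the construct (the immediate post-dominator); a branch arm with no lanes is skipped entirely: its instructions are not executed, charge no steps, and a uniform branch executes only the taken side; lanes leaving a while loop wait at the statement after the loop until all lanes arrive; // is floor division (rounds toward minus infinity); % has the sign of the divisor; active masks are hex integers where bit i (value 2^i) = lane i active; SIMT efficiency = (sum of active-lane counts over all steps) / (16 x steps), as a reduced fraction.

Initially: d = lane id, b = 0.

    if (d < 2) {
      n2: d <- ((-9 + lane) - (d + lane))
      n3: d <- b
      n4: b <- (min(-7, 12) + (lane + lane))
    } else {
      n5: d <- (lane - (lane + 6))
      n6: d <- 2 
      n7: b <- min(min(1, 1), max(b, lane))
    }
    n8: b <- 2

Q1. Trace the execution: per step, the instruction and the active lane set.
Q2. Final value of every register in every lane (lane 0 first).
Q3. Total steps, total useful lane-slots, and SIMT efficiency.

step 0: eval (d < 2)                 0xffff
step 1: d <- ((-9 + lane) - (d + lane)) 0x0003
step 2: d <- b                       0x0003
step 3: b <- (min(-7, 12) + (lane + lane)) 0x0003
step 4: d <- (lane - (lane + 6))     0xfffc
step 5: d <- 2                       0xfffc
step 6: b <- min(min(1, 1), max(b, lane)) 0xfffc
step 7: b <- 2                       0xffff

Answer: 8 steps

d: 0,0,2,2,2,2,2,2,2,2,2,2,2,2,2,2
b: 2,2,2,2,2,2,2,2,2,2,2,2,2,2,2,2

steps = 8; useful = 80; efficiency = 80/128 = 5/8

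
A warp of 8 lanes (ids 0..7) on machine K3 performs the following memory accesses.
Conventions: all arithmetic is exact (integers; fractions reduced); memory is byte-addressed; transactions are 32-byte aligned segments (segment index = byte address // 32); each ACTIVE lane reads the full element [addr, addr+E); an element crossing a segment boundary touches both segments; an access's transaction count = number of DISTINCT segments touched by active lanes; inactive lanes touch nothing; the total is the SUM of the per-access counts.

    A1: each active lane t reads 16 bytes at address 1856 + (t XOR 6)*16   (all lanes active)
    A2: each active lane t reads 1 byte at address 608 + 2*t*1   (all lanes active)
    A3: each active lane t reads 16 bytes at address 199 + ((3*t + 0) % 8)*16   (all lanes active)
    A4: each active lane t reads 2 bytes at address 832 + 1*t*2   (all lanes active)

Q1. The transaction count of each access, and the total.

A1: 4 transactions
A2: 1 transaction
A3: 5 transactions
A4: 1 transaction

Answer: 4,1,5,1; total 11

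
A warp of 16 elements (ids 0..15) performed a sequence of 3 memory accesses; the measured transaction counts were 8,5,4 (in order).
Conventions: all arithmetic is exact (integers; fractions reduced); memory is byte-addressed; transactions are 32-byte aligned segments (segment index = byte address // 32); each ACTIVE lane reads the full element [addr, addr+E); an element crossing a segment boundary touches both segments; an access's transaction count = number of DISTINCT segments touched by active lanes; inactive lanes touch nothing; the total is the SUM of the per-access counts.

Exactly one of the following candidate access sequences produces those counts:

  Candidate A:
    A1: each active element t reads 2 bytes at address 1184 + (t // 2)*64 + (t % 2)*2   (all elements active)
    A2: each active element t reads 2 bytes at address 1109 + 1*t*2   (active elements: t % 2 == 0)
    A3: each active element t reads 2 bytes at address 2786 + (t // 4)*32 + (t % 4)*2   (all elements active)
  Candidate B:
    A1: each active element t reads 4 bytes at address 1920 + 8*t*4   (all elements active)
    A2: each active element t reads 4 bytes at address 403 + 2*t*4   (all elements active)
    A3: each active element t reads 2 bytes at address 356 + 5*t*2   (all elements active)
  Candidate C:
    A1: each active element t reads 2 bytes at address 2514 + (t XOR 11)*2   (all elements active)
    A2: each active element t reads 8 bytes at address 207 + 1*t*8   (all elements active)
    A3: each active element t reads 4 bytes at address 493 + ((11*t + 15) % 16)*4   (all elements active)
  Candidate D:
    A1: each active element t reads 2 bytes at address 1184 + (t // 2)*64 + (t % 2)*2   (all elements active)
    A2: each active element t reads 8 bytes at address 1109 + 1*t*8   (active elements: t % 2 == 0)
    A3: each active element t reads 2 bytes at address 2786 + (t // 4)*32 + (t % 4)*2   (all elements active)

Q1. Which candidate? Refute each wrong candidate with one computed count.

A: A2 gives 2 transactions, not 5
B: A1 gives 16 transactions, not 8
C: A1 gives 2 transactions, not 8
D: all counts match (8,5,4)

Answer: D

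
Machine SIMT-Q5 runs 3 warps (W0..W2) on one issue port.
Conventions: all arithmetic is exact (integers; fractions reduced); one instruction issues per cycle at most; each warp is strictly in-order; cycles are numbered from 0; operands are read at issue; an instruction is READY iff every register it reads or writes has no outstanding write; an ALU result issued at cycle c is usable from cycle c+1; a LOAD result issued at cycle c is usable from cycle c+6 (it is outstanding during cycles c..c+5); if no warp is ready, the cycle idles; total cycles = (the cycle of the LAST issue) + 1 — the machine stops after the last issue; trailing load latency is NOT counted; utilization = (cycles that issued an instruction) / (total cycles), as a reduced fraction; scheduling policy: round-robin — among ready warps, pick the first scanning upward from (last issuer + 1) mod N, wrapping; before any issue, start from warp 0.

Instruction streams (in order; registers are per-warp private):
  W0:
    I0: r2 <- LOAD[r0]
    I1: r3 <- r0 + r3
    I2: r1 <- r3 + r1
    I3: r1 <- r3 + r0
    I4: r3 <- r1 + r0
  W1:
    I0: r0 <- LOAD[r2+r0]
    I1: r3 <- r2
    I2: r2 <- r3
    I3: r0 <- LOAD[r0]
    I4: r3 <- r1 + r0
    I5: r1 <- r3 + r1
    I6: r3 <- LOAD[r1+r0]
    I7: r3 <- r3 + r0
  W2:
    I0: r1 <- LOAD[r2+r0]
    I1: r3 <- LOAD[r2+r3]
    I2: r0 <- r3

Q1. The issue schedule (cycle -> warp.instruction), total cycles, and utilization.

cycle 0: W0.I0
cycle 1: W1.I0
cycle 2: W2.I0
cycle 3: W0.I1
cycle 4: W1.I1
cycle 5: W2.I1
cycle 6: W0.I2
cycle 7: W1.I2
cycle 8: W0.I3
cycle 9: W1.I3
cycle 10: W0.I4
cycle 11: W2.I2
cycle 12: idle
cycle 13: idle
cycle 14: idle
cycle 15: W1.I4
cycle 16: W1.I5
cycle 17: W1.I6
cycle 18: idle
cycle 19: idle
cycle 20: idle
cycle 21: idle
cycle 22: idle
cycle 23: W1.I7

Answer: 24 cycles, utilization 2/3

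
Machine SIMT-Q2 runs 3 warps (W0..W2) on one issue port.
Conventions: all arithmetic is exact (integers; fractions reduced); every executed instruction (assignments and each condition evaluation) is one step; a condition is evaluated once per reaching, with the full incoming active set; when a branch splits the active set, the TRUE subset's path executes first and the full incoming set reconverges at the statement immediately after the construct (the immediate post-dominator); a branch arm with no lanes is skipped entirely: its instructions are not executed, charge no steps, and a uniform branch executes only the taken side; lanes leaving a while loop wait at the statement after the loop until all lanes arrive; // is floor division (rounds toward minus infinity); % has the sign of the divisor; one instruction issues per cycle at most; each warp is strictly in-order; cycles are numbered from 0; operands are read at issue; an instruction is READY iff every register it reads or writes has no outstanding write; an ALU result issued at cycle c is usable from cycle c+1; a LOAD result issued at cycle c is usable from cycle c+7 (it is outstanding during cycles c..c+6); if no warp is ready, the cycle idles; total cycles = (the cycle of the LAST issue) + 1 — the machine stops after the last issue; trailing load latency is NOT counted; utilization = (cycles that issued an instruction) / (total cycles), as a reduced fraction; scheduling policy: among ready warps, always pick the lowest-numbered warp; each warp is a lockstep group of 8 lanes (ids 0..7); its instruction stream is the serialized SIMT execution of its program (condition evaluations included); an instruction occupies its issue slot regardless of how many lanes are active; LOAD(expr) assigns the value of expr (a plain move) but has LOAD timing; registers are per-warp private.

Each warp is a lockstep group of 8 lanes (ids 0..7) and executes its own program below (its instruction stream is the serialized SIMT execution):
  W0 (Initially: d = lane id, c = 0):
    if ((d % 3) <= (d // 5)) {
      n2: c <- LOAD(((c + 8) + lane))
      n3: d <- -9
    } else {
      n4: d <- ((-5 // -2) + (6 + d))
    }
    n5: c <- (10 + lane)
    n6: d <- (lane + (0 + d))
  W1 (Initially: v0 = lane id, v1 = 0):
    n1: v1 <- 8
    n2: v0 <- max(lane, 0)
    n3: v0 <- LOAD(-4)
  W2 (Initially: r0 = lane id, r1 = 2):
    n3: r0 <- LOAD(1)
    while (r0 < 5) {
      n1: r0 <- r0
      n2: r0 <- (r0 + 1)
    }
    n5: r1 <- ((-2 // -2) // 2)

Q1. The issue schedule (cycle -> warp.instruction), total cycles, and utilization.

cycle 0: W0.I0
cycle 1: W0.I1
cycle 2: W0.I2
cycle 3: W0.I3
cycle 4: W1.I0
cycle 5: W1.I1
cycle 6: W1.I2
cycle 7: W2.I0
cycle 8: W0.I4
cycle 9: W0.I5
cycle 10: idle
cycle 11: idle
cycle 12: idle
cycle 13: idle
cycle 14: W2.I1
cycle 15: W2.I2
cycle 16: W2.I3
cycle 17: W2.I4
cycle 18: W2.I5
cycle 19: W2.I6
cycle 20: W2.I7
cycle 21: W2.I8
cycle 22: W2.I9
cycle 23: W2.I10
cycle 24: W2.I11
cycle 25: W2.I12
cycle 26: W2.I13
cycle 27: W2.I14

Answer: 28 cycles, utilization 6/7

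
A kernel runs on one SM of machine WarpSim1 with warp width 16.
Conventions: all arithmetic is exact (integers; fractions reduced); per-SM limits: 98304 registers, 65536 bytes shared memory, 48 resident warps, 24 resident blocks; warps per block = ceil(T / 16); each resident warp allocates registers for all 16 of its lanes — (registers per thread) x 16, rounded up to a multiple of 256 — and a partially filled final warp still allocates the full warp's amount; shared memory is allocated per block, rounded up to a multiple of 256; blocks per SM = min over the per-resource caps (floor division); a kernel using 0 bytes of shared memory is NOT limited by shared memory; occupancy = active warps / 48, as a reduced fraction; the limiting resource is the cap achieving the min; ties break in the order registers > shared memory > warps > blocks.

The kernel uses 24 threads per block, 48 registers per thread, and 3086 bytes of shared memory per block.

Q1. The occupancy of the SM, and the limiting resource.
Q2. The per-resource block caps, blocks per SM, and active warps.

Answer: occupancy 19/24, limited by shared memory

registers: 64 blocks
shared memory: 19 blocks
warps: 24 blocks
blocks: 24 blocks

Answer: 19 blocks, 38 active warps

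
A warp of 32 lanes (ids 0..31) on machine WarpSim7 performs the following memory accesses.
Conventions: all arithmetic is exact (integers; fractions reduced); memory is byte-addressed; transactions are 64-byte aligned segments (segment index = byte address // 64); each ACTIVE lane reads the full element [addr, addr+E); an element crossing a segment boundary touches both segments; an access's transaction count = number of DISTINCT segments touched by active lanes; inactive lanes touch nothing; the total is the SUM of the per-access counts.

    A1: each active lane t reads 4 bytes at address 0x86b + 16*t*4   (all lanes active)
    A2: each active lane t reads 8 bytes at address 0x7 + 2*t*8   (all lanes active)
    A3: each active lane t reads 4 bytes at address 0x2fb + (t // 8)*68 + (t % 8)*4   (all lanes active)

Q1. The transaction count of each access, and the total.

A1: 32 transactions
A2: 8 transactions
A3: 5 transactions

Answer: 32,8,5; total 45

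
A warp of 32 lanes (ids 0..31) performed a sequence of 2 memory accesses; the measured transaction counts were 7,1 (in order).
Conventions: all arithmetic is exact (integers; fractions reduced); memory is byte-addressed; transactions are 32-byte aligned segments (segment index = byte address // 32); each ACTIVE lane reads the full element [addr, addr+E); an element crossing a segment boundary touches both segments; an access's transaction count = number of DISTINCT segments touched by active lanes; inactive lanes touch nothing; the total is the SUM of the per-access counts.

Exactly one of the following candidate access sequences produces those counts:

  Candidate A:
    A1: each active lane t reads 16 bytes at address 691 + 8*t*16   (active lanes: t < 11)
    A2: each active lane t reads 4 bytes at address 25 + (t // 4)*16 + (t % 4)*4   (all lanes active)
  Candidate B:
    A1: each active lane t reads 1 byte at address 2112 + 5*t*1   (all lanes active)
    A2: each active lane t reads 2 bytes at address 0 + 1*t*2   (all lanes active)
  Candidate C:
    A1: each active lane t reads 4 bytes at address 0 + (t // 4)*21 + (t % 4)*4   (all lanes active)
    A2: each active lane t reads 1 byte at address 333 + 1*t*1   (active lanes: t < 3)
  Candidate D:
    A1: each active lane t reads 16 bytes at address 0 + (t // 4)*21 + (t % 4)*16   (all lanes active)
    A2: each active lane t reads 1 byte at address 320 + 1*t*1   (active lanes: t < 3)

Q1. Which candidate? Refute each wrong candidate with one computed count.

A: A1 gives 22 transactions, not 7
B: A1 gives 5 transactions, not 7
C: A1 gives 6 transactions, not 7
D: all counts match (7,1)

Answer: D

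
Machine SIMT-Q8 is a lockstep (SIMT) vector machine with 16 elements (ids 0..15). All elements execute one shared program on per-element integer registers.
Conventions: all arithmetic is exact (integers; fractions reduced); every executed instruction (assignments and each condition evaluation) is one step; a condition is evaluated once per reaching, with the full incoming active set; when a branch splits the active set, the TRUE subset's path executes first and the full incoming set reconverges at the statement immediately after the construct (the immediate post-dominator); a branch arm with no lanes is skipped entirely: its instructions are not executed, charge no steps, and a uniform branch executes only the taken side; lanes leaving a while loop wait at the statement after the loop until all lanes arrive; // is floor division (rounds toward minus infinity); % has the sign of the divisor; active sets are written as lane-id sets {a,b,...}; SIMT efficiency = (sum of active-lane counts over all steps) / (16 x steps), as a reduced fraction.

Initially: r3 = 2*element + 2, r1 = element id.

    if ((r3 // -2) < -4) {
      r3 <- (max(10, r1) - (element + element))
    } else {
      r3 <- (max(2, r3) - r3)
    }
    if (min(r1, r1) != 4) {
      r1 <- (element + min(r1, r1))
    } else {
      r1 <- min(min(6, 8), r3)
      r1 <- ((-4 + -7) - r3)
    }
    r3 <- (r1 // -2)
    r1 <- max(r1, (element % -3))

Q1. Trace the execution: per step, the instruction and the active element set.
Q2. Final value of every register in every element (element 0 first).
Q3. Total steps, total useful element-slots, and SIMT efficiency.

step 0: eval ((r3 // -2) < -4)       {0,1,2,3,4,5,6,7,8,9,10,11,12,13,14,15}
step 1: r3 <- (max(10, r1) - (element + element)) {4,5,6,7,8,9,10,11,12,13,14,15}
step 2: r3 <- (max(2, r3) - r3)      {0,1,2,3}
step 3: eval (min(r1, r1) != 4)      {0,1,2,3,4,5,6,7,8,9,10,11,12,13,14,15}
step 4: r1 <- (element + min(r1, r1)) {0,1,2,3,5,6,7,8,9,10,11,12,13,14,15}
step 5: r1 <- min(min(6, 8), r3)     {4}
step 6: r1 <- ((-4 + -7) - r3)       {4}
step 7: r3 <- (r1 // -2)             {0,1,2,3,4,5,6,7,8,9,10,11,12,13,14,15}
step 8: r1 <- max(r1, (element % -3)) {0,1,2,3,4,5,6,7,8,9,10,11,12,13,14,15}

Answer: 9 steps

r3: 0,-1,-2,-3,6,-5,-6,-7,-8,-9,-10,-11,-12,-13,-14,-15
r1: 0,2,4,6,-2,10,12,14,16,18,20,22,24,26,28,30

steps = 9; useful = 97; efficiency = 97/144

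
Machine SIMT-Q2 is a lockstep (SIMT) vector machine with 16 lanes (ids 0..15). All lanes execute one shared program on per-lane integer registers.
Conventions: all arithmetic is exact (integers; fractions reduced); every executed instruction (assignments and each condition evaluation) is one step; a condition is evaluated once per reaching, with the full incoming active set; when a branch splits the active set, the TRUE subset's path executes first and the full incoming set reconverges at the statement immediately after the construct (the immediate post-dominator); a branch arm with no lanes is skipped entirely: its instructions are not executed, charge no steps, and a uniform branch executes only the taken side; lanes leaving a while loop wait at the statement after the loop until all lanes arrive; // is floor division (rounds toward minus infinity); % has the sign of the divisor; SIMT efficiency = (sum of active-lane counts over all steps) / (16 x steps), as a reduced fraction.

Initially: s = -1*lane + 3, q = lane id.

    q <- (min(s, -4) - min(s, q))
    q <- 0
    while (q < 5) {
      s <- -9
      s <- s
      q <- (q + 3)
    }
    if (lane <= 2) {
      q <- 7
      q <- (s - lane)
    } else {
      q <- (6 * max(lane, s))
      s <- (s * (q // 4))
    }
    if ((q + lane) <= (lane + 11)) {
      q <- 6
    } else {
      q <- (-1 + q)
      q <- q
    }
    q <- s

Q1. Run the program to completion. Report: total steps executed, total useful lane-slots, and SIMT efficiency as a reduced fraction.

Answer: 21 steps, 285 useful, 95/112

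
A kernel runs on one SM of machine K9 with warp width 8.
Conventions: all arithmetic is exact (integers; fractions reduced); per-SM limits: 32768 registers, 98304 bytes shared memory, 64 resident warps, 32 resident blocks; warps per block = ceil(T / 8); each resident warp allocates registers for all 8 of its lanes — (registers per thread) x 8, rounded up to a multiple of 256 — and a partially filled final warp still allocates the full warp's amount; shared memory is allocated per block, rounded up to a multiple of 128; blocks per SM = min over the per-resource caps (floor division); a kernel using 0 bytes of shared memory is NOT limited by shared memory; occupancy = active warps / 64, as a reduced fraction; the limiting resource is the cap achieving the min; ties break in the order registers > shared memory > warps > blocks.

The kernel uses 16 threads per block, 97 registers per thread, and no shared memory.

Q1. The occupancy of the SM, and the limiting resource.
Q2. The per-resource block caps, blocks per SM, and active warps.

Answer: occupancy 1/2, limited by registers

registers: 16 blocks
shared memory: no limit (kernel uses none)
warps: 32 blocks
blocks: 32 blocks

Answer: 16 blocks, 32 active warps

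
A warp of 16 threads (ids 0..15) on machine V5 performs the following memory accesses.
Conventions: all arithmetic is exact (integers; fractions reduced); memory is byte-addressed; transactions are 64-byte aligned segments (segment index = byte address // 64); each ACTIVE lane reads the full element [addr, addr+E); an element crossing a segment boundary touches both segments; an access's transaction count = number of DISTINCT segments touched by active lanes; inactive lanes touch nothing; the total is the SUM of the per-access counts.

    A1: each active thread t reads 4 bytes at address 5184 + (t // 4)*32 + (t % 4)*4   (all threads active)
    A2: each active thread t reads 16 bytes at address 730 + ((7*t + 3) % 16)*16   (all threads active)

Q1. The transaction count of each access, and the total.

A1: 2 transactions
A2: 5 transactions

Answer: 2,5; total 7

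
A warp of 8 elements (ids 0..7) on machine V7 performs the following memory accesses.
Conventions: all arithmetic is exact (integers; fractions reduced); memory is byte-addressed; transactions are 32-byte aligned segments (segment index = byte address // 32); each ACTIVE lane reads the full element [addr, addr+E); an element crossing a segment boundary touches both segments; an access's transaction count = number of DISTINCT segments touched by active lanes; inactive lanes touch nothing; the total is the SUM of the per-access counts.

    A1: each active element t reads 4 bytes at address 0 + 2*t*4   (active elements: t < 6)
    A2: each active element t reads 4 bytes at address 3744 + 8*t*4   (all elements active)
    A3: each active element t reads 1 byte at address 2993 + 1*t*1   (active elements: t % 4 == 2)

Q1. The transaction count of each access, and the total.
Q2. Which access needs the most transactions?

A1: 2 transactions
A2: 8 transactions
A3: 1 transaction

Answer: 2,8,1; total 11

Answer: A2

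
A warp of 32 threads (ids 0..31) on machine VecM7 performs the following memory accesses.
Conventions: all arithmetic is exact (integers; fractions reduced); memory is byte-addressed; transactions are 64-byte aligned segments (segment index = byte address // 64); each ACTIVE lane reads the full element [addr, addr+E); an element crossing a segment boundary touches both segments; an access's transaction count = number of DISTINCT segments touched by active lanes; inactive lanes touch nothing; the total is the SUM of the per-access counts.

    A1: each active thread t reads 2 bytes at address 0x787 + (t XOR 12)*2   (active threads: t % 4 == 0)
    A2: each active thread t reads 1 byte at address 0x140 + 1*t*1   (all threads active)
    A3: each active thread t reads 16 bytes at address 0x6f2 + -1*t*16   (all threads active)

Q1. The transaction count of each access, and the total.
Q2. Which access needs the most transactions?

A1: 2 transactions
A2: 1 transaction
A3: 9 transactions

Answer: 2,1,9; total 12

Answer: A3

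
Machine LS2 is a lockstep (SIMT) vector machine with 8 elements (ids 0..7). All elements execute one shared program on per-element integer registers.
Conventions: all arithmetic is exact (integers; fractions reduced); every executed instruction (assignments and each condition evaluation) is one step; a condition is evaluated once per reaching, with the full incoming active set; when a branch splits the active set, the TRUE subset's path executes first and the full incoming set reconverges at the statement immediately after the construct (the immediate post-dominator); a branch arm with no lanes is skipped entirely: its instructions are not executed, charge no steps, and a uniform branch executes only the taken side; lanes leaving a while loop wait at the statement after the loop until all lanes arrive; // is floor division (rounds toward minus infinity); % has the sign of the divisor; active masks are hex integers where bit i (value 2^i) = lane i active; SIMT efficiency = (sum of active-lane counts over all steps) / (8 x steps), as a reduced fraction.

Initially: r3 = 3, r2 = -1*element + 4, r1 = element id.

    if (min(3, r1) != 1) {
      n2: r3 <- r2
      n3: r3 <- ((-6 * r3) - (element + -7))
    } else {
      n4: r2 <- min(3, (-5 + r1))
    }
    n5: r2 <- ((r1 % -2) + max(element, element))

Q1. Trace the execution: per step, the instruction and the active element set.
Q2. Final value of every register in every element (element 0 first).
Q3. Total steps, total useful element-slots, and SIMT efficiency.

step 0: eval (min(3, r1) != 1)       0xff
step 1: r3 <- r2                     0xfd
step 2: r3 <- ((-6 * r3) - (element + -7)) 0xfd
step 3: r2 <- min(3, (-5 + r1))      0x02
step 4: r2 <- ((r1 % -2) + max(element, element)) 0xff

Answer: 5 steps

r3: -17,3,-7,-2,3,8,13,18
r2: 0,0,2,2,4,4,6,6
r1: 0,1,2,3,4,5,6,7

steps = 5; useful = 31; efficiency = 31/40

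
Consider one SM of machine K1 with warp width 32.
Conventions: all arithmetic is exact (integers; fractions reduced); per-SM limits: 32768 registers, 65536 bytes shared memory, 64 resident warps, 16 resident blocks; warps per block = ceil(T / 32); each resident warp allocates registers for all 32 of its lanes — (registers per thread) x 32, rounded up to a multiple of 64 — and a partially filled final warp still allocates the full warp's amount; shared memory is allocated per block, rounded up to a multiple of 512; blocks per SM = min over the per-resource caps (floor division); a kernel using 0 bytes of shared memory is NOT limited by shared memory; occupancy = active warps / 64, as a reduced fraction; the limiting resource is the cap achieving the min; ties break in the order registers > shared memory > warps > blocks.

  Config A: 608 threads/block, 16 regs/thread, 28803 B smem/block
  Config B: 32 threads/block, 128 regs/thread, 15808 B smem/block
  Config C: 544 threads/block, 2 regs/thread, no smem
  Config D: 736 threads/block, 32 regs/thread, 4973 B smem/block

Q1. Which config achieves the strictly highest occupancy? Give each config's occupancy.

occupancies: A 19/32, B 1/16, C 51/64, D 23/64

Answer: C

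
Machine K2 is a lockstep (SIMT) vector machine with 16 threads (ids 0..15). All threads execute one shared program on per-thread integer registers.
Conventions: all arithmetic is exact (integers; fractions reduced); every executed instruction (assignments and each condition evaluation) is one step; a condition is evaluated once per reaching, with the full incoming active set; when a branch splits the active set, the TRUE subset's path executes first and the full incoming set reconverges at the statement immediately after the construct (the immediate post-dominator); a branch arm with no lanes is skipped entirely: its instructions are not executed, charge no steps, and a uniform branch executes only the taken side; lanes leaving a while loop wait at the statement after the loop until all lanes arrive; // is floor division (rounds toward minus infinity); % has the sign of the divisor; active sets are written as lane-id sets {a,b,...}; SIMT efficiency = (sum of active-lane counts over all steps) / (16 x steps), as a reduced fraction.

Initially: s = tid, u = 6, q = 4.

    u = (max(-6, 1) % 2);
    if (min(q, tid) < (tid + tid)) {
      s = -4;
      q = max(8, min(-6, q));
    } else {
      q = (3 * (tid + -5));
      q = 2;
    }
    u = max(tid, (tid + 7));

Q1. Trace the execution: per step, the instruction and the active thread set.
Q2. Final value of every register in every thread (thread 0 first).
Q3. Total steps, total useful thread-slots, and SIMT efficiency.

step 0: u <- (max(-6, 1) % 2)        {0,1,2,3,4,5,6,7,8,9,10,11,12,13,14,15}
step 1: eval (min(q, tid) < (tid + tid)) {0,1,2,3,4,5,6,7,8,9,10,11,12,13,14,15}
step 2: s <- -4                      {1,2,3,4,5,6,7,8,9,10,11,12,13,14,15}
step 3: q <- max(8, min(-6, q))      {1,2,3,4,5,6,7,8,9,10,11,12,13,14,15}
step 4: q <- (3 * (tid + -5))        {0}
step 5: q <- 2                       {0}
step 6: u <- max(tid, (tid + 7))     {0,1,2,3,4,5,6,7,8,9,10,11,12,13,14,15}

Answer: 7 steps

s: 0,-4,-4,-4,-4,-4,-4,-4,-4,-4,-4,-4,-4,-4,-4,-4
u: 7,8,9,10,11,12,13,14,15,16,17,18,19,20,21,22
q: 2,8,8,8,8,8,8,8,8,8,8,8,8,8,8,8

steps = 7; useful = 80; efficiency = 80/112 = 5/7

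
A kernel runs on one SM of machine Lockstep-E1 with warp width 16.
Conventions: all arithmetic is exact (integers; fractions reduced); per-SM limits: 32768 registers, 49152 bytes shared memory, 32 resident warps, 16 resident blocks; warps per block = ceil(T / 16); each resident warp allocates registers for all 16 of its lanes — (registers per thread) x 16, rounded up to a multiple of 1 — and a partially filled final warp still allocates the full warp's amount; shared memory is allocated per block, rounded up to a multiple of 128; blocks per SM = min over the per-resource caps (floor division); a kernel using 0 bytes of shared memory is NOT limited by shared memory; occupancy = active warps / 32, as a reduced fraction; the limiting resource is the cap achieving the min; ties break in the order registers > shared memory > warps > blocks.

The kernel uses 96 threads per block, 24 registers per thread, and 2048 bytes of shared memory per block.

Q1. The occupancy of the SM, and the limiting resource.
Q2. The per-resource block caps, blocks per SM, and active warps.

Answer: occupancy 15/16, limited by warps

registers: 14 blocks
shared memory: 24 blocks
warps: 5 blocks
blocks: 16 blocks

Answer: 5 blocks, 30 active warps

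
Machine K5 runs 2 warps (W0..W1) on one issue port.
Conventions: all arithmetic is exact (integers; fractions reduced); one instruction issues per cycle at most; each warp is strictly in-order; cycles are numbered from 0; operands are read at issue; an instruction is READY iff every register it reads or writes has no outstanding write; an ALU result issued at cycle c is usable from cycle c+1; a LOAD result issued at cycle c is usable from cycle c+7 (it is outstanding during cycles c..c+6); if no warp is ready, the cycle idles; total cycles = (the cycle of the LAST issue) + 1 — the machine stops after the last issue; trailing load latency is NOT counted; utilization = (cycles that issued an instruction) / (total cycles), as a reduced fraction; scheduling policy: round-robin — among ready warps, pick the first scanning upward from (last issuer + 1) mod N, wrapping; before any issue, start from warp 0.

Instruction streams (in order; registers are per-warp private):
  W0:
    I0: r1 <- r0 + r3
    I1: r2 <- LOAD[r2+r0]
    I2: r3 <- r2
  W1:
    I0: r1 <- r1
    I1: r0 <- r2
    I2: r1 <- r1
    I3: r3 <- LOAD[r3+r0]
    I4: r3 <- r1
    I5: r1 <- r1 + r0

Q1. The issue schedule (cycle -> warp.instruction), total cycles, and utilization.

cycle 0: W0.I0
cycle 1: W1.I0
cycle 2: W0.I1
cycle 3: W1.I1
cycle 4: W1.I2
cycle 5: W1.I3
cycle 6: idle
cycle 7: idle
cycle 8: idle
cycle 9: W0.I2
cycle 10: idle
cycle 11: idle
cycle 12: W1.I4
cycle 13: W1.I5

Answer: 14 cycles, utilization 9/14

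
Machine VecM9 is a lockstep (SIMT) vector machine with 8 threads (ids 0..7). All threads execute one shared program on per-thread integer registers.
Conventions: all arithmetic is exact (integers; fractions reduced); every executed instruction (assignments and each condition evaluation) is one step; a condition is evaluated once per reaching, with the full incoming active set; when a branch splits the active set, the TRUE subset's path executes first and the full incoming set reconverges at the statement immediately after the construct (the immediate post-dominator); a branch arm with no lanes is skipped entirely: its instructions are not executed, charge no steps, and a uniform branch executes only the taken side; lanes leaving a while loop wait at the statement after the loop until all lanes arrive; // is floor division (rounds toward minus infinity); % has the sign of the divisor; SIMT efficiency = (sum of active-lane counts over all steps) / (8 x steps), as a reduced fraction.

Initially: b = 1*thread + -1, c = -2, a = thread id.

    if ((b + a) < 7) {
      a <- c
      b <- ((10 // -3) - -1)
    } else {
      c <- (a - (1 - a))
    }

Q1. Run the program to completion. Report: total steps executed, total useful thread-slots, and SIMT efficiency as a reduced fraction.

Answer: 4 steps, 20 useful, 5/8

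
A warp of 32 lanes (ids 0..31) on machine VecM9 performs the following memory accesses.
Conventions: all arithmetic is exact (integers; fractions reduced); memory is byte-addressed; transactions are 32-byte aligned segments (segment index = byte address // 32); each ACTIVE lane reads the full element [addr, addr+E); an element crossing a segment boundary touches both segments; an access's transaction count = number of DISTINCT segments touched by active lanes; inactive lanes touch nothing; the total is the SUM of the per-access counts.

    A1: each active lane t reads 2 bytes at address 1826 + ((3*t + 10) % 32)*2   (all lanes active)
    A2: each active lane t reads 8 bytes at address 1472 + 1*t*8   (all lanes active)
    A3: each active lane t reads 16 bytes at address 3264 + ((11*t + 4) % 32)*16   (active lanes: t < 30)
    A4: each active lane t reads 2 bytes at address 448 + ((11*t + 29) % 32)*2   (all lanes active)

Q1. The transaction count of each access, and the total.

A1: 3 transactions
A2: 8 transactions
A3: 16 transactions
A4: 2 transactions

Answer: 3,8,16,2; total 29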